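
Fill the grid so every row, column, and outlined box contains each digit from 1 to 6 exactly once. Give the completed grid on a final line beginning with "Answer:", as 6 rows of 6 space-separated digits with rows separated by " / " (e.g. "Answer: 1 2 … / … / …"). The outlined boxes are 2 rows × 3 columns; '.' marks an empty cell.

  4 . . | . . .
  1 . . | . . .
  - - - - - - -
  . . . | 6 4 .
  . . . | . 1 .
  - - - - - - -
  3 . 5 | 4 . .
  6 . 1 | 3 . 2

Step 1. [r4c4∈{2,5}] r4c4 is the only open cell in box 4 admitting 2. So r4c4=2.
Step 2. [r2c4∈{5}] r2c4 is down to just 5. So r2c4=5.
Step 3. [r1c2∈{2,3,5,6}] 5 has one home in row 1: r1c2. So r1c2=5.
Step 4. [r5c5∈{6}] nothing but 6 survives at r5c5 ⇒ r5c5=6.
Step 5. [r4c3∈{3,4,6}] r4c3 is the only open cell in col 3 admitting 4. So r4c3=4.
Step 6. [r3c1∈{2,5}] r3c1 is the only open cell in col 1 admitting 2, so r3c1=2.
Step 7. [r3c3∈{3}] r3c3 has the single candidate 3, so r3c3=3.
Step 8. [r2c2∈{2,3,6}] col 2 places 3 nowhere but r2c2. So r2c2=3.
Step 9. [r2c5∈{2}] r2c5's peers cover all but 2, so r2c5=2.
Step 10. [r2c3∈{6}] r2c3 is down to just 6. So r2c3=6.
Step 11. [r4c6∈{3,5}] in row 4, 3 fits only at r4c6, so r4c6=3.
Step 12. [r1c6∈{1,6}] in row 1, 6 fits only at r1c6. So r1c6=6.
Step 13. [r5c2∈{2}] r5c2's peers cover all but 2 ⇒ r5c2=2.
Step 14. [r3c2∈{1}] nothing but 1 survives at r3c2. So r3c2=1.
Step 15. [r1c3∈{2}] r1c3 is down to just 2. So r1c3=2.
Step 16. [r2c6∈{4}] r2c6 is down to just 4 ⇒ r2c6=4.
Step 17. [r1c4∈{1}] r1c4 is down to just 1 ⇒ r1c4=1.
Step 18. [r4c1∈{5}] only 5 remains possible at r4c1. So r4c1=5.
Step 19. [r1c5∈{3}] r1c5's peers cover all but 3, so r1c5=3.
Step 20. [r6c5∈{5}] nothing but 5 survives at r6c5 ⇒ r6c5=5.
Step 21. [r4c2∈{6}] nothing but 6 survives at r4c2. So r4c2=6.
Step 22. [r5c6∈{1}] r5c6 is down to just 1 ⇒ r5c6=1.
Step 23. [r3c6∈{5}] r3c6 is down to just 5. So r3c6=5.
Step 24. [r6c2∈{4}] r6c2 has the single candidate 4. So r6c2=4.

Answer: 4 5 2 1 3 6 / 1 3 6 5 2 4 / 2 1 3 6 4 5 / 5 6 4 2 1 3 / 3 2 5 4 6 1 / 6 4 1 3 5 2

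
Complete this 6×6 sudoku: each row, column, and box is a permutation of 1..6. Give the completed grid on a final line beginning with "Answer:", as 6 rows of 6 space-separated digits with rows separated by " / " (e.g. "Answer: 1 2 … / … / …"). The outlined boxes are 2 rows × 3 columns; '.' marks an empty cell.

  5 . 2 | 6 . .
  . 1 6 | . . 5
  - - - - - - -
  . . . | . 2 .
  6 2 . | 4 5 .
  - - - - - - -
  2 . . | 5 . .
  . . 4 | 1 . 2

Step 1. [r6c1∈{3}] only 3 remains possible at r6c1 ⇒ r6c1=3.
Step 2. [r3c4∈{3}] r3c4's peers cover all but 3, so r3c4=3.
Step 3. [r2c5∈{3,4}] across row 2, 3 lands solely at r2c5, so r2c5=3.
Step 4. [r3c1∈{1,4}] in col 1, 1 fits only at r3c1 ⇒ r3c1=1.
Step 5. [r5c2∈{6}] nothing but 6 survives at r5c2, so r5c2=6.
Step 6. [r1c5∈{1,4}] col 5 places 1 nowhere but r1c5 ⇒ r1c5=1.
Step 7. [r3c2∈{4,5}] across row 3, 4 lands solely at r3c2, so r3c2=4.
Step 8. [r5c6∈{3,4}] r5c6 is the only open cell in row 5 admitting 3 ⇒ r5c6=3.
Step 9. [r5c5∈{4}] r5c5 is down to just 4 ⇒ r5c5=4.
Step 10. [r4c3∈{3}] only 3 remains possible at r4c3, so r4c3=3.
Step 11. [r2c4∈{2}] r2c4 is down to just 2 ⇒ r2c4=2.
Step 12. [r6c5∈{6}] r6c5 has the single candidate 6. So r6c5=6.
Step 13. [r4c6∈{1}] r4c6 is down to just 1. So r4c6=1.
Step 14. [r5c3∈{1}] only 1 remains possible at r5c3. So r5c3=1.
Step 15. [r1c2∈{3}] r1c2 is down to just 3, so r1c2=3.
Step 16. [r3c6∈{6}] r3c6's peers cover all but 6. So r3c6=6.
Step 17. [r1c6∈{4}] r1c6 has the single candidate 4, so r1c6=4.
Step 18. [r3c3∈{5}] r3c3's peers cover all but 5, so r3c3=5.
Step 19. [r6c2∈{5}] only 5 remains possible at r6c2. So r6c2=5.
Step 20. [r2c1∈{4}] only 4 remains possible at r2c1 ⇒ r2c1=4.

Answer: 5 3 2 6 1 4 / 4 1 6 2 3 5 / 1 4 5 3 2 6 / 6 2 3 4 5 1 / 2 6 1 5 4 3 / 3 5 4 1 6 2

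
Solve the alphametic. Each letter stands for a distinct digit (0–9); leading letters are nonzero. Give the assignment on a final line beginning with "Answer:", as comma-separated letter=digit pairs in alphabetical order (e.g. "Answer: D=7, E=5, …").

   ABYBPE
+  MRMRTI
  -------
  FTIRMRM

Step 1. [F] the sum has 7 digits but both addends have 6; that extra leading digit F is the final carry, namely 1, so F=1.
Step 2. [col 1: E + I ≡ M (mod 10)] column 1 (E + I ≡ M (mod 10), carry-in 0) doesn't pin M yet; pick M=7 and continue. So M=7.
Step 3. [col 1: E + I ≡ M (mod 10)] column 1 (E + I ≡ M (mod 10), carry-in 0) doesn't pin I yet; pick I=8 and continue ⇒ I=8.
Step 4. [col 1: E + I ≡ M (mod 10)] column 1: given I=8, M=7, carry-in 0, and digits 1,7,8 already taken and all letters distinct, E+I≡M (mod 10) forces E=9, so E=9.
Step 5. [col 2: P + T ≡ R (mod 10)] column 2 (P + T ≡ R (mod 10), carry-in 1) doesn't pin P yet; pick P=0 and continue ⇒ P=0.
Step 6. [col 2: P + T ≡ R (mod 10)] several values work for R in column 2 (P + T ≡ R (mod 10), carry-in 1); try R=3. So R=3.
Step 7. [col 2: P + T ≡ R (mod 10)] from column 2 (P=0, R=3, carry-in 1, digits 0,1,3,7,8,9 already taken and all letters distinct): T must equal 2 ⇒ T=2.
Step 8. [col 3: B + R ≡ M (mod 10)] in column 3 we have B+R≡M with carry-in 0; given R=3, M=7 and digits 0,1,2,3,7,8,9 already taken and all letters distinct, that pins B to 4, so B=4.
Step 9. [col 4: Y + M ≡ R (mod 10)] in column 4 we have Y+M≡R with carry-in 0; given M=7, R=3 and digits 0,1,2,3,4,7,8,9 already taken and all letters distinct, that pins Y to 6, so Y=6.
Step 10. [col 6: A + M ≡ T (mod 10)] column 6 reads A+M+carry(0)=T with M=7, T=2; with digits 0,1,2,3,4,6,7,8,9 already taken and all letters distinct, the only value for A is 5. So A=5.

Answer: A=5, B=4, E=9, F=1, I=8, M=7, P=0, R=3, T=2, Y=6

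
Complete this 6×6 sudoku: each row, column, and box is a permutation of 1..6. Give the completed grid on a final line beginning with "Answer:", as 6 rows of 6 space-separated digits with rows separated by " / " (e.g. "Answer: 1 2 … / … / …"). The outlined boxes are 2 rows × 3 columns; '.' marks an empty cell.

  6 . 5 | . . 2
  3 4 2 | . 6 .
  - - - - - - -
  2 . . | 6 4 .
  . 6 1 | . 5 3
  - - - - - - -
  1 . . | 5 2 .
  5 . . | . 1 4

Step 1. [r5c2∈{3}] only 3 remains possible at r5c2, so r5c2=3.
Step 2. [r2c4∈{1}] r2c4 is down to just 1 ⇒ r2c4=1.
Step 3. [r1c4∈{3,4}] in row 1, 4 fits only at r1c4 ⇒ r1c4=4.
Step 4. [r6c3∈{6}] nothing but 6 survives at r6c3, so r6c3=6.
Step 5. [r3c2∈{5}] r3c2 has the single candidate 5, so r3c2=5.
Step 6. [r5c3∈{4}] only 4 remains possible at r5c3, so r5c3=4.
Step 7. [r4c4∈{2}] r4c4 has the single candidate 2, so r4c4=2.
Step 8. [r1c2∈{1}] only 1 remains possible at r1c2, so r1c2=1.
Step 9. [r3c3∈{3}] r3c3 is down to just 3, so r3c3=3.
Step 10. [r1c5∈{3}] nothing but 3 survives at r1c5. So r1c5=3.
Step 11. [r6c2∈{2}] nothing but 2 survives at r6c2 ⇒ r6c2=2.
Step 12. [r3c6∈{1}] only 1 remains possible at r3c6 ⇒ r3c6=1.
Step 13. [r2c6∈{5}] nothing but 5 survives at r2c6. So r2c6=5.
Step 14. [r5c6∈{6}] r5c6 has the single candidate 6. So r5c6=6.
Step 15. [r6c4∈{3}] nothing but 3 survives at r6c4, so r6c4=3.
Step 16. [r4c1∈{4}] r4c1's peers cover all but 4 ⇒ r4c1=4.

Answer: 6 1 5 4 3 2 / 3 4 2 1 6 5 / 2 5 3 6 4 1 / 4 6 1 2 5 3 / 1 3 4 5 2 6 / 5 2 6 3 1 4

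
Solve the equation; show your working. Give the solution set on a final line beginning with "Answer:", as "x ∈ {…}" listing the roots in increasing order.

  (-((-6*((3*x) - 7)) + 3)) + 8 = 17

Step 1. [(-((-6*((3*x) - 7)) + 3)) + 8 = 17] 8 comes off first (subtract 8) ⇒ sub: -((-6*((3*x) - 7)) + 3) = 9.
Step 2. [-((-6*((3*x) - 7)) + 3) = 9] flip signs both sides ⇒ neg: (-6*((3*x) - 7)) + 3 = -9.
Step 3. [(-6*((3*x) - 7)) + 3 = -9] +3 is outermost — subtract 3 both sides ⇒ sub: -6*((3*x) - 7) = -12.
Step 4. [-6*((3*x) - 7) = -12] -6 out front; divide by -6, so div: (3*x) - 7 = 2.
Step 5. [(3*x) - 7 = 2] the outer -7 inverts by adding 7 ⇒ sub: 3*x = 9.
Step 6. [3*x = 9] leading coefficient 3: divide by 3 ⇒ div: x = 3.

Answer: x ∈ {3}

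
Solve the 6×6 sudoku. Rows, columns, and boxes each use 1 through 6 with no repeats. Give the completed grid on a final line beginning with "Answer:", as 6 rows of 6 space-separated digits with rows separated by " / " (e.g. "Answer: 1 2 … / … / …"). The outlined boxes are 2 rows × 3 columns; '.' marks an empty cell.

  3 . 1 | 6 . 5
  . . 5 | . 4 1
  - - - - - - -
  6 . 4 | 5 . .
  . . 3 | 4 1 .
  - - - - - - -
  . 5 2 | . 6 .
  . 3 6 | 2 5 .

Step 1. [r4c2∈{2}] nothing but 2 survives at r4c2, so r4c2=2.
Step 2. [r5c4∈{1,3}] col 4 places 1 nowhere but r5c4. So r5c4=1.
Step 3. [r5c6∈{3,4}] across row 5, 3 lands solely at r5c6, so r5c6=3.
Step 4. [r5c1∈{4}] only 4 remains possible at r5c1. So r5c1=4.
Step 5. [r3c6∈{2}] only 2 remains possible at r3c6 ⇒ r3c6=2.
Step 6. [r4c1∈{5}] only 5 remains possible at r4c1, so r4c1=5.
Step 7. [r6c1∈{1}] nothing but 1 survives at r6c1, so r6c1=1.
Step 8. [r1c5∈{2}] nothing but 2 survives at r1c5 ⇒ r1c5=2.
Step 9. [r3c5∈{3}] r3c5's peers cover all but 3 ⇒ r3c5=3.
Step 10. [r1c2∈{4}] r1c2's peers cover all but 4. So r1c2=4.
Step 11. [r2c1∈{2}] r2c1's peers cover all but 2. So r2c1=2.
Step 12. [r2c2∈{6}] r2c2's peers cover all but 6, so r2c2=6.
Step 13. [r3c2∈{1}] only 1 remains possible at r3c2, so r3c2=1.
Step 14. [r6c6∈{4}] r6c6's peers cover all but 4 ⇒ r6c6=4.
Step 15. [r4c6∈{6}] r4c6's peers cover all but 6. So r4c6=6.
Step 16. [r2c4∈{3}] r2c4's peers cover all but 3 ⇒ r2c4=3.

Answer: 3 4 1 6 2 5 / 2 6 5 3 4 1 / 6 1 4 5 3 2 / 5 2 3 4 1 6 / 4 5 2 1 6 3 / 1 3 6 2 5 4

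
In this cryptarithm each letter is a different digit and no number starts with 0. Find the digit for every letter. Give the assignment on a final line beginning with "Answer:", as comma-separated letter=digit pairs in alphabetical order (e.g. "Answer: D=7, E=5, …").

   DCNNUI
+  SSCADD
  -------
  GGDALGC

Step 1. [G] the sum has 7 digits but both addends have 6; that extra leading digit G is the final carry, namely 1 ⇒ G=1.
Step 2. [col 1: I + D ≡ C (mod 10)] no forcing yet in column 1 (carry-in 0); I=5 is free and consistent — try it. So I=5.
Step 3. [col 1: I + D ≡ C (mod 10)] several values work for C in column 1 (I + D ≡ C (mod 10), carry-in 0); try C=2. So C=2.
Step 4. [col 1: I + D ≡ C (mod 10)] from column 1 (I=5, C=2, carry-in 0, digits 1,2,5 already taken and all letters distinct): D must equal 7. So D=7.
Step 5. [col 2: U + D ≡ G (mod 10)] column 2: given D=7, G=1, carry-in 1, and digits 1,2,5,7 already taken and all letters distinct, U+D≡G (mod 10) forces U=3, so U=3.
Step 6. [col 3: N + A ≡ L (mod 10)] column 3 reads N+A+carry(1)=L with nothing yet; with digits 1,2,3,5,7 already taken and all letters distinct, the only value for L is 9. So L=9.
Step 7. [col 3: N + A ≡ L (mod 10)] no forcing yet in column 3 (carry-in 1); A=0 is free and consistent — try it ⇒ A=0.
Step 8. [col 3: N + A ≡ L (mod 10)] column 3 reads N+A+carry(1)=L with A=0, L=9; with digits 0,1,2,3,5,7,9 already taken and all letters distinct, the only value for N is 8. So N=8.
Step 9. [col 5: C + S ≡ D (mod 10)] column 5: given C=2, D=7, carry-in 1, and digits 0,1,2,3,5,7,8,9 already taken and all letters distinct, C+S≡D (mod 10) forces S=4 ⇒ S=4.

Answer: A=0, C=2, D=7, G=1, I=5, L=9, N=8, S=4, U=3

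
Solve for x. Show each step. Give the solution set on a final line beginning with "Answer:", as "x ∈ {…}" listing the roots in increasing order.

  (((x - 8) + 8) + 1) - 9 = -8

Step 1. [(((x - 8) + 8) + 1) - 9 = -8] the outer -9 inverts by adding 9, so sub: ((x - 8) + 8) + 1 = 1.
Step 2. [((x - 8) + 8) + 1 = 1] the outer +1 inverts by subtracting 1, so sub: (x - 8) + 8 = 0.
Step 3. [(x - 8) + 8 = 0] +8 is outermost — subtract 8 both sides, so sub: x - 8 = -8.
Step 4. [x - 8 = -8] peel the -8: add 8 from each side ⇒ sub: x = 0.

Answer: x ∈ {0}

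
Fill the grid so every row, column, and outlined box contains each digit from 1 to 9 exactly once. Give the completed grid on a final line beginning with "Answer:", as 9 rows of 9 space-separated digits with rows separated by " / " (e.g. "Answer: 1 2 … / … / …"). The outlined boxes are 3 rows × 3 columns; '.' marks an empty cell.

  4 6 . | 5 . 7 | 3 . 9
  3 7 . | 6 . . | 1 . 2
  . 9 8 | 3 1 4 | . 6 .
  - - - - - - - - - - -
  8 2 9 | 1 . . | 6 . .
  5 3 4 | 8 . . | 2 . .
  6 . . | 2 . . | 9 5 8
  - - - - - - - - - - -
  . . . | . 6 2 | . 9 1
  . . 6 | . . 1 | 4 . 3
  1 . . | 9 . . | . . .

Step 1. [r5c9∈{7}] r5c9 is down to just 7 ⇒ r5c9=7.
Step 2. [r4c5∈{3,4,5,7}] in row 4, 7 fits only at r4c5 ⇒ r4c5=7.
Step 3. [r7c1∈{7}] r7c1 has the single candidate 7. So r7c1=7.
Step 4. [r1c8∈{8}] r1c8 is down to just 8, so r1c8=8.
Step 5. [r6c6∈{3}] nothing but 3 survives at r6c6 ⇒ r6c6=3.
Step 6. [r9c5∈{3,4,5,8}] r9c5 is the only open cell in col 5 admitting 3. So r9c5=3.
Step 7. [r9c2∈{4,5,8}] 4 has one home in row 9: r9c2 ⇒ r9c2=4.
Step 8. [r8c5∈{5,8}] across col 5, 5 lands solely at r8c5. So r8c5=5.
Step 9. [r7c2∈{5,8}] in col 2, 5 fits only at r7c2, so r7c2=5.
Step 10. [r9c3∈{2}] r9c3's peers cover all but 2 ⇒ r9c3=2.
Step 11. [r3c9∈{5}] r3c9 is down to just 5 ⇒ r3c9=5.
Step 12. [r9c6∈{8}] nothing but 8 survives at r9c6. So r9c6=8.
Step 13. [r5c5∈{9}] only 9 remains possible at r5c5. So r5c5=9.
Step 14. [r9c8∈{7}] r9c8's peers cover all but 7. So r9c8=7.
Step 15. [r4c8∈{3,4}] in row 4, 3 fits only at r4c8 ⇒ r4c8=3.
Step 16. [r6c2∈{1}] r6c2 has the single candidate 1. So r6c2=1.
Step 17. [r5c6∈{6}] r5c6 has the single candidate 6 ⇒ r5c6=6.
Step 18. [r4c9∈{4}] r4c9 has the single candidate 4 ⇒ r4c9=4.
Step 19. [r1c5∈{2}] only 2 remains possible at r1c5, so r1c5=2.
Step 20. [r1c3∈{1}] r1c3's peers cover all but 1, so r1c3=1.
Step 21. [r7c3∈{3}] r7c3's peers cover all but 3, so r7c3=3.
Step 22. [r2c5∈{8}] r2c5 is down to just 8, so r2c5=8.
Step 23. [r2c8∈{4}] only 4 remains possible at r2c8. So r2c8=4.
Step 24. [r8c1∈{9}] r8c1 is down to just 9 ⇒ r8c1=9.
Step 25. [r6c3∈{7}] nothing but 7 survives at r6c3. So r6c3=7.
Step 26. [r4c6∈{5}] r4c6 has the single candidate 5, so r4c6=5.
Step 27. [r3c7∈{7}] r3c7's peers cover all but 7 ⇒ r3c7=7.
Step 28. [r2c3∈{5}] r2c3's peers cover all but 5, so r2c3=5.
Step 29. [r8c2∈{8}] r8c2's peers cover all but 8. So r8c2=8.
Step 30. [r2c6∈{9}] r2c6 has the single candidate 9, so r2c6=9.
Step 31. [r7c4∈{4}] r7c4 is down to just 4, so r7c4=4.
Step 32. [r6c5∈{4}] only 4 remains possible at r6c5, so r6c5=4.
Step 33. [r3c1∈{2}] r3c1 has the single candidate 2, so r3c1=2.
Step 34. [r8c8∈{2}] r8c8 is down to just 2 ⇒ r8c8=2.
Step 35. [r9c7∈{5}] r9c7 has the single candidate 5. So r9c7=5.
Step 36. [r9c9∈{6}] nothing but 6 survives at r9c9 ⇒ r9c9=6.
Step 37. [r5c8∈{1}] r5c8's peers cover all but 1, so r5c8=1.
Step 38. [r7c7∈{8}] r7c7 is down to just 8, so r7c7=8.
Step 39. [r8c4∈{7}] r8c4 is down to just 7 ⇒ r8c4=7.

Answer: 4 6 1 5 2 7 3 8 9 / 3 7 5 6 8 9 1 4 2 / 2 9 8 3 1 4 7 6 5 / 8 2 9 1 7 5 6 3 4 / 5 3 4 8 9 6 2 1 7 / 6 1 7 2 4 3 9 5 8 / 7 5 3 4 6 2 8 9 1 / 9 8 6 7 5 1 4 2 3 / 1 4 2 9 3 8 5 7 6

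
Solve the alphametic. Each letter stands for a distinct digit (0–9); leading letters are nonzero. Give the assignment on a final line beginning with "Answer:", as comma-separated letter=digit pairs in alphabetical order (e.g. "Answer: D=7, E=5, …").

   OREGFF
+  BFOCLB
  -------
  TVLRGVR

Step 1. [col 1: F + B ≡ R (mod 10)] no forcing yet in column 1 (carry-in 0); B=7 is free and consistent — try it. So B=7.
Step 2. [col 1: F + B ≡ R (mod 10)] F=8 is one option consistent with column 1 (F + B ≡ R (mod 10), carry-in 0) — take it, so F=8.
Step 3. [col 1: F + B ≡ R (mod 10)] in column 1 we have F+B≡R with carry-in 0; given F=8, B=7 and digits 7,8 already taken and all letters distinct, that pins R to 5. So R=5.
Step 4. [T] T is the leading digit of a 7-digit sum of two 6-digit numbers; the final carry is exactly 1, so T=1.
Step 5. [col 2: F + L ≡ V (mod 10)] L=3 is one option consistent with column 2 (F + L ≡ V (mod 10), carry-in 1) — take it. So L=3.
Step 6. [col 2: F + L ≡ V (mod 10)] in column 2 we have F+L≡V with carry-in 1; given F=8, L=3 and digits 1,3,5,7,8 already taken and all letters distinct, that pins V to 2 ⇒ V=2.
Step 7. [col 3: G + C ≡ G (mod 10)] column 3: given nothing yet, carry-in 1, and digits 1,2,3,5,7,8 already taken and all letters distinct, G+C≡G (mod 10) forces C=9, so C=9.
Step 8. [col 3: G + C ≡ G (mod 10)] column 3 (G + C ≡ G (mod 10), carry-in 1) doesn't pin G yet; pick G=6 and continue. So G=6.
Step 9. [col 4: E + O ≡ R (mod 10)] O=4 is one option consistent with column 4 (E + O ≡ R (mod 10), carry-in 1) — take it, so O=4.
Step 10. [col 4: E + O ≡ R (mod 10)] column 4 reads E+O+carry(1)=R with O=4, R=5; with digits 1,2,3,4,5,6,7,8,9 already taken and all letters distinct, the only value for E is 0. So E=0.

Answer: B=7, C=9, E=0, F=8, G=6, L=3, O=4, R=5, T=1, V=2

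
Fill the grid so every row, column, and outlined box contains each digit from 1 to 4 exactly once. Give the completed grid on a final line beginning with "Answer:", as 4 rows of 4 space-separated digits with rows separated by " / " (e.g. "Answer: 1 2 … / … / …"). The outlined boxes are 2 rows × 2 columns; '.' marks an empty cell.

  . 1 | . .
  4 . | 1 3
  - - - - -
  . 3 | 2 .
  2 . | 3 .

Step 1. [r3c4∈{1,4}] r3c4 is the only open cell in row 3 admitting 4. So r3c4=4.
Step 2. [r1c3∈{4}] nothing but 4 survives at r1c3 ⇒ r1c3=4.
Step 3. [r3c1∈{1}] nothing but 1 survives at r3c1, so r3c1=1.
Step 4. [r4c2∈{4}] r4c2's peers cover all but 4. So r4c2=4.
Step 5. [r1c4∈{2}] nothing but 2 survives at r1c4, so r1c4=2.
Step 6. [r4c4∈{1}] nothing but 1 survives at r4c4 ⇒ r4c4=1.
Step 7. [r2c2∈{2}] r2c2 has the single candidate 2. So r2c2=2.
Step 8. [r1c1∈{3}] only 3 remains possible at r1c1 ⇒ r1c1=3.

Answer: 3 1 4 2 / 4 2 1 3 / 1 3 2 4 / 2 4 3 1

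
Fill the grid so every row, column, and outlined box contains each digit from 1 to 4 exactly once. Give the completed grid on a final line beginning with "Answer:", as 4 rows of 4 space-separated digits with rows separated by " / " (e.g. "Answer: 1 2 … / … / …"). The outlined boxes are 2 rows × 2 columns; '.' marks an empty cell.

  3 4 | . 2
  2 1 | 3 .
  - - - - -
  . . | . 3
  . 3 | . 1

Step 1. [r4c1∈{4}] nothing but 4 survives at r4c1, so r4c1=4.
Step 2. [r4c3∈{2}] r4c3 has the single candidate 2. So r4c3=2.
Step 3. [r2c4∈{4}] r2c4 is down to just 4. So r2c4=4.
Step 4. [r3c1∈{1}] nothing but 1 survives at r3c1. So r3c1=1.
Step 5. [r3c3∈{4}] nothing but 4 survives at r3c3, so r3c3=4.
Step 6. [r3c2∈{2}] r3c2's peers cover all but 2 ⇒ r3c2=2.
Step 7. [r1c3∈{1}] r1c3 is down to just 1, so r1c3=1.

Answer: 3 4 1 2 / 2 1 3 4 / 1 2 4 3 / 4 3 2 1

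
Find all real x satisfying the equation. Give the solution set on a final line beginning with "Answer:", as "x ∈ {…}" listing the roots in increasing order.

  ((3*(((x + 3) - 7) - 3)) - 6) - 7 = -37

Step 1. [((3*(((x + 3) - 7) - 3)) - 6) - 7 = -37] -7 is outermost — add 7 both sides ⇒ sub: (3*(((x + 3) - 7) - 3)) - 6 = -30.
Step 2. [(3*(((x + 3) - 7) - 3)) - 6 = -30] peel the -6: add 6 from each side ⇒ sub: 3*(((x + 3) - 7) - 3) = -24.
Step 3. [3*(((x + 3) - 7) - 3) = -24] divide by the outer 3 ⇒ div: ((x + 3) - 7) - 3 = -8.
Step 4. [((x + 3) - 7) - 3 = -8] -3 is outermost — add 3 both sides. So sub: (x + 3) - 7 = -5.
Step 5. [(x + 3) - 7 = -5] add 7: x sits inside (… - 7). So sub: x + 3 = 2.
Step 6. [x + 3 = 2] 3 comes off first (subtract 3) ⇒ sub: x = -1.

Answer: x ∈ {-1}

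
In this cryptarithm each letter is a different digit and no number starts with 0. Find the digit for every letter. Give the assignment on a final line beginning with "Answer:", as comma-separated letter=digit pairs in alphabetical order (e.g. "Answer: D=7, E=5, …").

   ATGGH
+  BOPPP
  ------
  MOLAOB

Step 1. [col 1: H + P ≡ B (mod 10)] H=3 is one option consistent with column 1 (H + P ≡ B (mod 10), carry-in 0) — take it ⇒ H=3.
Step 2. [col 1: H + P ≡ B (mod 10)] column 1 (H + P ≡ B (mod 10), carry-in 0) doesn't pin B yet; pick B=9 and continue, so B=9.
Step 3. [col 1: H + P ≡ B (mod 10)] from column 1 (H=3, B=9, carry-in 0, digits 3,9 already taken and all letters distinct): P must equal 6. So P=6.
Step 4. [col 2: G + P ≡ O (mod 10)] several values work for G in column 2 (G + P ≡ O (mod 10), carry-in 0); try G=8. So G=8.
Step 5. [col 2: G + P ≡ O (mod 10)] column 2: given G=8, P=6, carry-in 0, and digits 3,6,8,9 already taken and all letters distinct, G+P≡O (mod 10) forces O=4. So O=4.
Step 6. [col 3: G + P ≡ A (mod 10)] from column 3 (G=8, P=6, carry-in 1, digits 3,4,6,8,9 already taken and all letters distinct): A must equal 5, so A=5.
Step 7. [col 4: T + O ≡ L (mod 10)] several values work for T in column 4 (T + O ≡ L (mod 10), carry-in 1); try T=2 ⇒ T=2.
Step 8. [col 4: T + O ≡ L (mod 10)] from column 4 (T=2, O=4, carry-in 1, digits 2,3,4,5,6,8,9 already taken and all letters distinct): L must equal 7, so L=7.
Step 9. [col 6: carry → M] column 6 reads ·+·+carry(1)=M with nothing yet; with digits 2,3,4,5,6,7,8,9 already taken and all letters distinct, the only value for M is 1. So M=1.

Answer: A=5, B=9, G=8, H=3, L=7, M=1, O=4, P=6, T=2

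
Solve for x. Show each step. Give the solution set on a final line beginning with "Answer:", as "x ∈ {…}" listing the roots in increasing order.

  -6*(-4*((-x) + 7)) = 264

Step 1. [-6*(-4*((-x) + 7)) = 264] -6 out front; divide by -6. So div: -4*((-x) + 7) = -44.
Step 2. [-4*((-x) + 7) = -44] -4 out front; divide by -4 ⇒ div: (-x) + 7 = 11.
Step 3. [(-x) + 7 = 11] peel the +7: subtract 7 from each side, so sub: -x = 4.
Step 4. [-x = 4] leading − — multiply by −1. So neg: x = -4.

Answer: x ∈ {-4}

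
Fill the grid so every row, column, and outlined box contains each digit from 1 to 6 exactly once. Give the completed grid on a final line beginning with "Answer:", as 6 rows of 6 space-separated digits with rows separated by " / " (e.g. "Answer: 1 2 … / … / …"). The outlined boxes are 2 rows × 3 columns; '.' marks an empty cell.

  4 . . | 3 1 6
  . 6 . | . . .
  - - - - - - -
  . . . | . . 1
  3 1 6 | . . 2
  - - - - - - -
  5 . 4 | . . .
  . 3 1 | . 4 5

Step 1. [r5c2∈{2}] r5c2's peers cover all but 2. So r5c2=2.
Step 2. [r1c3∈{2,5}] across row 1, 2 lands solely at r1c3, so r1c3=2.
Step 3. [r4c5∈{5}] r4c5 has the single candidate 5. So r4c5=5.
Step 4. [r2c4∈{2,4,5}] across col 4, 5 lands solely at r2c4. So r2c4=5.
Step 5. [r3c5∈{3,6}] across row 3, 3 lands solely at r3c5, so r3c5=3.
Step 6. [r3c4∈{4,6}] in row 3, 6 fits only at r3c4. So r3c4=6.
Step 7. [r3c3∈{5}] nothing but 5 survives at r3c3. So r3c3=5.
Step 8. [r3c1∈{2}] only 2 remains possible at r3c1 ⇒ r3c1=2.
Step 9. [r1c2∈{5}] nothing but 5 survives at r1c2. So r1c2=5.
Step 10. [r4c4∈{4}] nothing but 4 survives at r4c4 ⇒ r4c4=4.
Step 11. [r2c5∈{2}] r2c5 is down to just 2, so r2c5=2.
Step 12. [r3c2∈{4}] r3c2 has the single candidate 4 ⇒ r3c2=4.
Step 13. [r6c4∈{2}] nothing but 2 survives at r6c4, so r6c4=2.
Step 14. [r6c1∈{6}] r6c1 has the single candidate 6 ⇒ r6c1=6.
Step 15. [r2c6∈{4}] r2c6 has the single candidate 4, so r2c6=4.
Step 16. [r5c6∈{3}] r5c6 has the single candidate 3. So r5c6=3.
Step 17. [r5c4∈{1}] only 1 remains possible at r5c4 ⇒ r5c4=1.
Step 18. [r2c1∈{1}] r2c1 has the single candidate 1 ⇒ r2c1=1.
Step 19. [r2c3∈{3}] r2c3 has the single candidate 3 ⇒ r2c3=3.
Step 20. [r5c5∈{6}] r5c5's peers cover all but 6. So r5c5=6.

Answer: 4 5 2 3 1 6 / 1 6 3 5 2 4 / 2 4 5 6 3 1 / 3 1 6 4 5 2 / 5 2 4 1 6 3 / 6 3 1 2 4 5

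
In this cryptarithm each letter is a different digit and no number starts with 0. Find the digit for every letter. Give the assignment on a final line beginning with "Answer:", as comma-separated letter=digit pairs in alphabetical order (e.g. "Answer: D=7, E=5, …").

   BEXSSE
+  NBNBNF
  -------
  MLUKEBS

Step 1. [col 1: E + F ≡ S (mod 10)] E=3 is one option consistent with column 1 (E + F ≡ S (mod 10), carry-in 0) — take it ⇒ E=3.
Step 2. [col 1: E + F ≡ S (mod 10)] column 1 (E + F ≡ S (mod 10), carry-in 0) doesn't pin F yet; pick F=5 and continue, so F=5.
Step 3. [col 1: E + F ≡ S (mod 10)] in column 1 we have E+F≡S with carry-in 0; given E=3, F=5 and digits 3,5 already taken and all letters distinct, that pins S to 8. So S=8.
Step 4. [col 2: S + N ≡ B (mod 10)] several values work for N in column 2 (S + N ≡ B (mod 10), carry-in 0); try N=6. So N=6.
Step 5. [col 2: S + N ≡ B (mod 10)] column 2: given S=8, N=6, carry-in 0, and digits 3,5,6,8 already taken and all letters distinct, S+N≡B (mod 10) forces B=4, so B=4.
Step 6. [col 4: X + N ≡ K (mod 10)] several values work for K in column 4 (X + N ≡ K (mod 10), carry-in 1); try K=9 ⇒ K=9.
Step 7. [M] M is the leading digit of a 7-digit sum of two 6-digit numbers; the final carry is exactly 1. So M=1.
Step 8. [col 4: X + N ≡ K (mod 10)] column 4 reads X+N+carry(1)=K with N=6, K=9; with digits 1,3,4,5,6,8,9 already taken and all letters distinct, the only value for X is 2 ⇒ X=2.
Step 9. [col 5: E + B ≡ U (mod 10)] column 5: given E=3, B=4, carry-in 0, and digits 1,2,3,4,5,6,8,9 already taken and all letters distinct, E+B≡U (mod 10) forces U=7. So U=7.
Step 10. [col 6: B + N ≡ L (mod 10)] column 6 reads B+N+carry(0)=L with B=4, N=6; with digits 1,2,3,4,5,6,7,8,9 already taken and all letters distinct, the only value for L is 0 ⇒ L=0.

Answer: B=4, E=3, F=5, K=9, L=0, M=1, N=6, S=8, U=7, X=2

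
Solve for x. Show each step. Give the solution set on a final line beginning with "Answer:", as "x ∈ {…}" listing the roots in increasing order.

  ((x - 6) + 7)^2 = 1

Step 1. [((x - 6) + 7)^2 = 1] √ both sides: 1 ≥ 0 gives two branches ⇒ sqrt: (x - 6) + 7 = 1 or -1.
Step 2. [(x - 6) + 7 = 1 or -1] +7 is outermost — subtract 7 both sides. So sub: x - 6 = -6 or -8.
Step 3. [x - 6 = -6 or -8] 6 comes off first (add 6), so sub: x = 0 or -2.

Answer: x ∈ {-2, 0}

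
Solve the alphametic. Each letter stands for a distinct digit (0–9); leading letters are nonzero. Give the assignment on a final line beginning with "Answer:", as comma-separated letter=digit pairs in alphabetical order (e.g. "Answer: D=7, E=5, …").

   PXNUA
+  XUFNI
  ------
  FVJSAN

Step 1. [col 1: A + I ≡ N (mod 10)] several values work for A in column 1 (A + I ≡ N (mod 10), carry-in 0); try A=5 ⇒ A=5.
Step 2. [F] the sum has 6 digits but both addends have 5; that extra leading digit F is the final carry, namely 1, so F=1.
Step 3. [col 1: A + I ≡ N (mod 10)] N=7 is one option consistent with column 1 (A + I ≡ N (mod 10), carry-in 0) — take it ⇒ N=7.
Step 4. [col 1: A + I ≡ N (mod 10)] from column 1 (A=5, N=7, carry-in 0, digits 1,5,7 already taken and all letters distinct): I must equal 2 ⇒ I=2.
Step 5. [col 2: U + N ≡ A (mod 10)] from column 2 (N=7, A=5, carry-in 0, digits 1,2,5,7 already taken and all letters distinct): U must equal 8 ⇒ U=8.
Step 6. [col 3: N + F ≡ S (mod 10)] column 3 reads N+F+carry(1)=S with N=7, F=1; with digits 1,2,5,7,8 already taken and all letters distinct, the only value for S is 9. So S=9.
Step 7. [col 4: X + U ≡ J (mod 10)] from column 4 (U=8, carry-in 0, digits 1,2,5,7,8,9 already taken and all letters distinct): J must equal 4. So J=4.
Step 8. [col 4: X + U ≡ J (mod 10)] column 4 reads X+U+carry(0)=J with U=8, J=4; with digits 1,2,4,5,7,8,9 already taken and all letters distinct, the only value for X is 6. So X=6.
Step 9. [col 5: P + X ≡ V (mod 10)] in column 5 we have P+X≡V with carry-in 1; given X=6 and digits 1,2,4,5,6,7,8,9 already taken and all letters distinct, that pins P to 3 ⇒ P=3.
Step 10. [col 5: P + X ≡ V (mod 10)] column 5: given P=3, X=6, carry-in 1, and digits 1,2,3,4,5,6,7,8,9 already taken and all letters distinct, P+X≡V (mod 10) forces V=0 ⇒ V=0.

Answer: A=5, F=1, I=2, J=4, N=7, P=3, S=9, U=8, V=0, X=6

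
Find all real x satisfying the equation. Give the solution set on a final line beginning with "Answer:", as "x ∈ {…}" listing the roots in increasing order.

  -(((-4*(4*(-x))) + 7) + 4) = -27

Step 1. [-(((-4*(4*(-x))) + 7) + 4) = -27] leading − — multiply by −1. So neg: ((-4*(4*(-x))) + 7) + 4 = 27.
Step 2. [((-4*(4*(-x))) + 7) + 4 = 27] 4 comes off first (subtract 4). So sub: (-4*(4*(-x))) + 7 = 23.
Step 3. [(-4*(4*(-x))) + 7 = 23] the outer +7 inverts by subtracting 7. So sub: -4*(4*(-x)) = 16.
Step 4. [-4*(4*(-x)) = 16] divide by the outer -4, so div: 4*(-x) = -4.
Step 5. [4*(-x) = -4] 4 out front; divide by 4, so div: -x = -1.
Step 6. [-x = -1] flip signs both sides. So neg: x = 1.

Answer: x ∈ {1}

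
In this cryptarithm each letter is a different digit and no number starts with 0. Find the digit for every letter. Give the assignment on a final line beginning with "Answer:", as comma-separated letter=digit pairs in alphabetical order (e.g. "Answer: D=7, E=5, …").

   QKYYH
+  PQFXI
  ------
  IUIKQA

Step 1. [col 1: H + I ≡ A (mod 10)] A=6 is one option consistent with column 1 (H + I ≡ A (mod 10), carry-in 0) — take it ⇒ A=6.
Step 2. [col 1: H + I ≡ A (mod 10)] column 1 (H + I ≡ A (mod 10), carry-in 0) doesn't pin H yet; pick H=5 and continue, so H=5.
Step 3. [col 1: H + I ≡ A (mod 10)] from column 1 (H=5, A=6, carry-in 0, digits 5,6 already taken and all letters distinct): I must equal 1, so I=1.
Step 4. [col 2: Y + X ≡ Q (mod 10)] column 2 (Y + X ≡ Q (mod 10), carry-in 0) doesn't pin Y yet; pick Y=8 and continue ⇒ Y=8.
Step 5. [col 2: Y + X ≡ Q (mod 10)] several values work for X in column 2 (Y + X ≡ Q (mod 10), carry-in 0); try X=9 ⇒ X=9.
Step 6. [col 2: Y + X ≡ Q (mod 10)] column 2 reads Y+X+carry(0)=Q with Y=8, X=9; with digits 1,5,6,8,9 already taken and all letters distinct, the only value for Q is 7, so Q=7.
Step 7. [col 3: Y + F ≡ K (mod 10)] several values work for K in column 3 (Y + F ≡ K (mod 10), carry-in 1); try K=3 ⇒ K=3.
Step 8. [col 3: Y + F ≡ K (mod 10)] from column 3 (Y=8, K=3, carry-in 1, digits 1,3,5,6,7,8,9 already taken and all letters distinct): F must equal 4. So F=4.
Step 9. [col 5: Q + P ≡ U (mod 10)] column 5 reads Q+P+carry(1)=U with Q=7; with digits 1,3,4,5,6,7,8,9 already taken and all letters distinct, the only value for U is 0 ⇒ U=0.
Step 10. [col 5: Q + P ≡ U (mod 10)] in column 5 we have Q+P≡U with carry-in 1; given Q=7, U=0 and digits 0,1,3,4,5,6,7,8,9 already taken and all letters distinct, that pins P to 2. So P=2.

Answer: A=6, F=4, H=5, I=1, K=3, P=2, Q=7, U=0, X=9, Y=8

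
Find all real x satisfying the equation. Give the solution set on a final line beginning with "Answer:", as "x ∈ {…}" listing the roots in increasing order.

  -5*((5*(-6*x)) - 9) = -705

Step 1. [-5*((5*(-6*x)) - 9) = -705] -5 out front; divide by -5, so div: (5*(-6*x)) - 9 = 141.
Step 2. [(5*(-6*x)) - 9 = 141] add 9: x sits inside (… - 9), so sub: 5*(-6*x) = 150.
Step 3. [5*(-6*x) = 150] divide by the outer 5, so div: -6*x = 30.
Step 4. [-6*x = 30] LHS = -6·(…); ÷-6 both sides ⇒ div: x = -5.

Answer: x ∈ {-5}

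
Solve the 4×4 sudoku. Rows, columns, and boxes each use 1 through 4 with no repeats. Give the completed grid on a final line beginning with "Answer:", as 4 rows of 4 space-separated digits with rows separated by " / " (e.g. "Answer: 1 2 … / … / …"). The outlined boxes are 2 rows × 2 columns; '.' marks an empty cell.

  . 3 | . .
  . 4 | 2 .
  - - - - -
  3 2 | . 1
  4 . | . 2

Step 1. [r1c3∈{1,4}] r1c3 is the only open cell in col 3 admitting 1 ⇒ r1c3=1.
Step 2. [r1c1∈{2}] r1c1's peers cover all but 2 ⇒ r1c1=2.
Step 3. [r2c1∈{1}] r2c1 has the single candidate 1 ⇒ r2c1=1.
Step 4. [r1c4∈{4}] r1c4's peers cover all but 4, so r1c4=4.
Step 5. [r3c3∈{4}] r3c3 has the single candidate 4. So r3c3=4.
Step 6. [r4c3∈{3}] r4c3 has the single candidate 3. So r4c3=3.
Step 7. [r2c4∈{3}] nothing but 3 survives at r2c4. So r2c4=3.
Step 8. [r4c2∈{1}] only 1 remains possible at r4c2 ⇒ r4c2=1.

Answer: 2 3 1 4 / 1 4 2 3 / 3 2 4 1 / 4 1 3 2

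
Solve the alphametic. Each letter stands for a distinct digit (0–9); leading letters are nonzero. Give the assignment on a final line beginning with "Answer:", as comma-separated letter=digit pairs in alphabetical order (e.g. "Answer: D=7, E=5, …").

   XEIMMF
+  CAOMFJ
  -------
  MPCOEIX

Step 1. [col 1: F + J ≡ X (mod 10)] X=5 is one option consistent with column 1 (F + J ≡ X (mod 10), carry-in 0) — take it ⇒ X=5.
Step 2. [col 1: F + J ≡ X (mod 10)] column 1 (F + J ≡ X (mod 10), carry-in 0) doesn't pin F yet; pick F=8 and continue, so F=8.
Step 3. [M] adding two 6-digit numbers gives at most 6+1 digits, and here it does — M is that final carry and must be 1, so M=1.
Step 4. [col 1: F + J ≡ X (mod 10)] in column 1 we have F+J≡X with carry-in 0; given F=8, X=5 and digits 1,5,8 already taken and all letters distinct, that pins J to 7, so J=7.
Step 5. [col 2: M + F ≡ I (mod 10)] from column 2 (M=1, F=8, carry-in 1, digits 1,5,7,8 already taken and all letters distinct): I must equal 0, so I=0.
Step 6. [col 3: M + M ≡ E (mod 10)] in column 3 we have M+M≡E with carry-in 1; given M=1 and digits 0,1,5,7,8 already taken and all letters distinct, that pins E to 3, so E=3.
Step 7. [col 4: I + O ≡ O (mod 10)] column 4 (I + O ≡ O (mod 10), carry-in 0) doesn't pin O yet; pick O=2 and continue ⇒ O=2.
Step 8. [col 5: E + A ≡ C (mod 10)] column 5: given E=3, carry-in 0, and digits 0,1,2,3,5,7,8 already taken and all letters distinct, E+A≡C (mod 10) forces A=6, so A=6.
Step 9. [col 5: E + A ≡ C (mod 10)] in column 5 we have E+A≡C with carry-in 0; given E=3, A=6 and digits 0,1,2,3,5,6,7,8 already taken and all letters distinct, that pins C to 9, so C=9.
Step 10. [col 6: X + C ≡ P (mod 10)] from column 6 (X=5, C=9, carry-in 0, digits 0,1,2,3,5,6,7,8,9 already taken and all letters distinct): P must equal 4. So P=4.

Answer: A=6, C=9, E=3, F=8, I=0, J=7, M=1, O=2, P=4, X=5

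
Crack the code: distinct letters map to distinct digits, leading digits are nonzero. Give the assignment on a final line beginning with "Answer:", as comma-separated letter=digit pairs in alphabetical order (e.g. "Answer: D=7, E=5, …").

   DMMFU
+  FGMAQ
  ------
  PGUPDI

Step 1. [col 1: U + Q ≡ I (mod 10)] several values work for Q in column 1 (U + Q ≡ I (mod 10), carry-in 0); try Q=3 ⇒ Q=3.
Step 2. [P] P is the leading digit of a 6-digit sum of two 5-digit numbers; the final carry is exactly 1. So P=1.
Step 3. [col 1: U + Q ≡ I (mod 10)] column 1 (U + Q ≡ I (mod 10), carry-in 0) doesn't pin I yet; pick I=9 and continue, so I=9.
Step 4. [col 1: U + Q ≡ I (mod 10)] from column 1 (Q=3, I=9, carry-in 0, digits 1,3,9 already taken and all letters distinct): U must equal 6 ⇒ U=6.
Step 5. [col 2: F + A ≡ D (mod 10)] column 2 (F + A ≡ D (mod 10), carry-in 0) doesn't pin A yet; pick A=4 and continue, so A=4.
Step 6. [col 2: F + A ≡ D (mod 10)] column 2 reads F+A+carry(0)=D with A=4; with digits 1,3,4,6,9 already taken and all letters distinct, the only value for D is 2 ⇒ D=2.
Step 7. [col 2: F + A ≡ D (mod 10)] from column 2 (A=4, D=2, carry-in 0, digits 1,2,3,4,6,9 already taken and all letters distinct): F must equal 8. So F=8.
Step 8. [col 3: M + M ≡ P (mod 10)] no forcing yet in column 3 (carry-in 1); M=5 is free and consistent — try it. So M=5.
Step 9. [col 4: M + G ≡ U (mod 10)] column 4 reads M+G+carry(1)=U with M=5, U=6; with digits 1,2,3,4,5,6,8,9 already taken and all letters distinct, the only value for G is 0. So G=0.

Answer: A=4, D=2, F=8, G=0, I=9, M=5, P=1, Q=3, U=6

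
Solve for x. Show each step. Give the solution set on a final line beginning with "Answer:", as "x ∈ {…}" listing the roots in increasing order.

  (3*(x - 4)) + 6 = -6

Step 1. [(3*(x - 4)) + 6 = -6] common factor 3 (LHS and -6) — divide through ⇒ factor: (x - 4) + 2 = -2.
Step 2. [(x - 4) + 2 = -2] the outer +2 inverts by subtracting 2 ⇒ sub: x - 4 = -4.
Step 3. [x - 4 = -4] -4 is outermost — add 4 both sides ⇒ sub: x = 0.

Answer: x ∈ {0}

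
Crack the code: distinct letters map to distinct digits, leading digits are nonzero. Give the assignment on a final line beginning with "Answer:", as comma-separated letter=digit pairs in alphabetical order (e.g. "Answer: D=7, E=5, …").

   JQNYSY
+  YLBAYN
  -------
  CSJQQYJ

Step 1. [C] C is the leading digit of a 7-digit sum of two 6-digit numbers; the final carry is exactly 1, so C=1.
Step 2. [col 1: Y + N ≡ J (mod 10)] no forcing yet in column 1 (carry-in 0); N=5 is free and consistent — try it ⇒ N=5.
Step 3. [col 1: Y + N ≡ J (mod 10)] several values work for J in column 1 (Y + N ≡ J (mod 10), carry-in 0); try J=7. So J=7.
Step 4. [col 1: Y + N ≡ J (mod 10)] in column 1 we have Y+N≡J with carry-in 0; given N=5, J=7 and digits 1,5,7 already taken and all letters distinct, that pins Y to 2 ⇒ Y=2.
Step 5. [col 2: S + Y ≡ Y (mod 10)] in column 2 we have S+Y≡Y with carry-in 0; given Y=2 and digits 1,2,5,7 already taken and all letters distinct, that pins S to 0. So S=0.
Step 6. [col 3: Y + A ≡ Q (mod 10)] several values work for A in column 3 (Y + A ≡ Q (mod 10), carry-in 0); try A=6, so A=6.
Step 7. [col 3: Y + A ≡ Q (mod 10)] in column 3 we have Y+A≡Q with carry-in 0; given Y=2, A=6 and digits 0,1,2,5,6,7 already taken and all letters distinct, that pins Q to 8, so Q=8.
Step 8. [col 4: N + B ≡ Q (mod 10)] in column 4 we have N+B≡Q with carry-in 0; given N=5, Q=8 and digits 0,1,2,5,6,7,8 already taken and all letters distinct, that pins B to 3. So B=3.
Step 9. [col 5: Q + L ≡ J (mod 10)] column 5: given Q=8, J=7, carry-in 0, and digits 0,1,2,3,5,6,7,8 already taken and all letters distinct, Q+L≡J (mod 10) forces L=9 ⇒ L=9.

Answer: A=6, B=3, C=1, J=7, L=9, N=5, Q=8, S=0, Y=2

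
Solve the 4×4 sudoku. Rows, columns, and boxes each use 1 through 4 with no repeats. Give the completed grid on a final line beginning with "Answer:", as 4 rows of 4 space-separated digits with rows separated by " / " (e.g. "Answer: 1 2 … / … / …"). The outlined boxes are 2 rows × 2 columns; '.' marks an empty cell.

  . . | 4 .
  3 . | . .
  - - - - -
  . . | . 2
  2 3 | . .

Step 1. [r2c4∈{1}] r2c4's peers cover all but 1. So r2c4=1.
Step 2. [r2c2∈{2,4}] row 2 places 4 nowhere but r2c2, so r2c2=4.
Step 3. [r3c2∈{1}] only 1 remains possible at r3c2 ⇒ r3c2=1.
Step 4. [r2c3∈{2}] r2c3 has the single candidate 2, so r2c3=2.
Step 5. [r1c1∈{1}] nothing but 1 survives at r1c1, so r1c1=1.
Step 6. [r4c4∈{4}] only 4 remains possible at r4c4, so r4c4=4.
Step 7. [r3c1∈{4}] only 4 remains possible at r3c1, so r3c1=4.
Step 8. [r3c3∈{3}] r3c3's peers cover all but 3. So r3c3=3.
Step 9. [r1c4∈{3}] nothing but 3 survives at r1c4. So r1c4=3.
Step 10. [r4c3∈{1}] r4c3 has the single candidate 1 ⇒ r4c3=1.
Step 11. [r1c2∈{2}] r1c2 has the single candidate 2, so r1c2=2.

Answer: 1 2 4 3 / 3 4 2 1 / 4 1 3 2 / 2 3 1 4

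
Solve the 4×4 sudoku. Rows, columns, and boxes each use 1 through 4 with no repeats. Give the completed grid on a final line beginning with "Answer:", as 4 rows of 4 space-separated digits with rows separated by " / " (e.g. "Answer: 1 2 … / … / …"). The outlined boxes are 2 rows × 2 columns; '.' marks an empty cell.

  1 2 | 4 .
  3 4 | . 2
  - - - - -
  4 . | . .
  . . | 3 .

Step 1. [r3c4∈{1}] r3c4's peers cover all but 1. So r3c4=1.
Step 2. [r4c4∈{4}] r4c4 is down to just 4, so r4c4=4.
Step 3. [r2c3∈{1}] only 1 remains possible at r2c3 ⇒ r2c3=1.
Step 4. [r3c3∈{2}] r3c3's peers cover all but 2. So r3c3=2.
Step 5. [r1c4∈{3}] nothing but 3 survives at r1c4. So r1c4=3.
Step 6. [r4c2∈{1}] nothing but 1 survives at r4c2, so r4c2=1.
Step 7. [r4c1∈{2}] r4c1 is down to just 2 ⇒ r4c1=2.
Step 8. [r3c2∈{3}] r3c2's peers cover all but 3, so r3c2=3.

Answer: 1 2 4 3 / 3 4 1 2 / 4 3 2 1 / 2 1 3 4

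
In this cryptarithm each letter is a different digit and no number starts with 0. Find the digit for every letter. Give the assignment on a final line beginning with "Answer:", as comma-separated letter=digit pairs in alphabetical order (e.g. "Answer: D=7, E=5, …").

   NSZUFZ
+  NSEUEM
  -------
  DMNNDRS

Step 1. [col 1: Z + M ≡ S (mod 10)] several values work for Z in column 1 (Z + M ≡ S (mod 10), carry-in 0); try Z=9. So Z=9.
Step 2. [col 1: Z + M ≡ S (mod 10)] M=4 is one option consistent with column 1 (Z + M ≡ S (mod 10), carry-in 0) — take it, so M=4.
Step 3. [col 1: Z + M ≡ S (mod 10)] column 1 reads Z+M+carry(0)=S with Z=9, M=4; with digits 4,9 already taken and all letters distinct, the only value for S is 3. So S=3.
Step 4. [col 2: F + E ≡ R (mod 10)] column 2 (F + E ≡ R (mod 10), carry-in 1) doesn't pin E yet; pick E=8 and continue ⇒ E=8.
Step 5. [D] D is the leading digit of a 7-digit sum of two 6-digit numbers; the final carry is exactly 1, so D=1.
Step 6. [col 2: F + E ≡ R (mod 10)] column 2 (F + E ≡ R (mod 10), carry-in 1) doesn't pin R yet; pick R=5 and continue ⇒ R=5.
Step 7. [col 2: F + E ≡ R (mod 10)] in column 2 we have F+E≡R with carry-in 1; given E=8, R=5 and digits 1,3,4,5,8,9 already taken and all letters distinct, that pins F to 6 ⇒ F=6.
Step 8. [col 3: U + U ≡ D (mod 10)] column 3: given D=1, carry-in 1, and digits 1,3,4,5,6,8,9 already taken and all letters distinct, U+U≡D (mod 10) forces U=0, so U=0.
Step 9. [col 4: Z + E ≡ N (mod 10)] in column 4 we have Z+E≡N with carry-in 0; given Z=9, E=8 and digits 0,1,3,4,5,6,8,9 already taken and all letters distinct, that pins N to 7 ⇒ N=7.

Answer: D=1, E=8, F=6, M=4, N=7, R=5, S=3, U=0, Z=9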